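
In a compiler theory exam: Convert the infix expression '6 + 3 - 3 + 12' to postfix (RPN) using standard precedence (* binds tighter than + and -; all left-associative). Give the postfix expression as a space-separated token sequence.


Applying the shunting-yard algorithm:
  Operand 6 -> output
  Push '+' onto operator stack -> op-stack: [+]
  Operand 3 -> output
  See '-' (prec 1); top '+' (prec 1) >= it -> pop '+' to output
  Push '-' onto operator stack -> op-stack: [-]
  Operand 3 -> output
  See '+' (prec 1); top '-' (prec 1) >= it -> pop '-' to output
  Push '+' onto operator stack -> op-stack: [+]
  Operand 12 -> output
  End of input: pop '+' to output
Postfix result: 6 3 + 3 - 12 +

6 3 + 3 - 12 +


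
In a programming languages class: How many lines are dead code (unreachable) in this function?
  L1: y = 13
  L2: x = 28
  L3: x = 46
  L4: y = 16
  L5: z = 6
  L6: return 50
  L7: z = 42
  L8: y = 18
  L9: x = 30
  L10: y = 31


Analyzing control flow:
  L1: reachable (before return)
  L2: reachable (before return)
  L3: reachable (before return)
  L4: reachable (before return)
  L5: reachable (before return)
  L6: reachable (return statement)
  L7: DEAD (after return at L6)
  L8: DEAD (after return at L6)
  L9: DEAD (after return at L6)
  L10: DEAD (after return at L6)
Return at L6, total lines = 10
Dead lines: L7 through L10
Count: 4

4


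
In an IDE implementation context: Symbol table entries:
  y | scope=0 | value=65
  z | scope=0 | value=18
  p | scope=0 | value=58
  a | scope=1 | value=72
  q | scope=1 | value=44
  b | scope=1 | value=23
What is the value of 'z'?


Searching symbol table for 'z':
  y | scope=0 | value=65
  z | scope=0 | value=18 <- MATCH
  p | scope=0 | value=58
  a | scope=1 | value=72
  q | scope=1 | value=44
  b | scope=1 | value=23
Found 'z' at scope 0 with value 18

18


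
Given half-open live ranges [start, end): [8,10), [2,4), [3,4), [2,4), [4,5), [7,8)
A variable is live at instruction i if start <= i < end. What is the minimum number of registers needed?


Live ranges:
  Var0: [8, 10)
  Var1: [2, 4)
  Var2: [3, 4)
  Var3: [2, 4)
  Var4: [4, 5)
  Var5: [7, 8)
Sweep-line events (position, delta, active):
  pos=2 start -> active=1
  pos=2 start -> active=2
  pos=3 start -> active=3
  pos=4 end -> active=2
  pos=4 end -> active=1
  pos=4 end -> active=0
  pos=4 start -> active=1
  pos=5 end -> active=0
  pos=7 start -> active=1
  pos=8 end -> active=0
  pos=8 start -> active=1
  pos=10 end -> active=0
Maximum simultaneous active: 3
Minimum registers needed: 3

3


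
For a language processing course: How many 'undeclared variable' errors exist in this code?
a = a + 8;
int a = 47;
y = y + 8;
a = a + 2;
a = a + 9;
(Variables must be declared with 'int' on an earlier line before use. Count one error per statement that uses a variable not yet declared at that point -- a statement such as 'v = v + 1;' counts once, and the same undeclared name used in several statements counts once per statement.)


Scanning code line by line:
  Line 1: use 'a' -> ERROR (undeclared)
  Line 2: declare 'a' -> declared = ['a']
  Line 3: use 'y' -> ERROR (undeclared)
  Line 4: use 'a' -> OK (declared)
  Line 5: use 'a' -> OK (declared)
Total undeclared variable errors: 2

2


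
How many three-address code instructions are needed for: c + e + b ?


Expression: c + e + b
Generating three-address code (respecting * over +/- precedence):
  Instruction 1: t1 = c + e
  Instruction 2: t2 = t1 + b
Total instructions: 2

2


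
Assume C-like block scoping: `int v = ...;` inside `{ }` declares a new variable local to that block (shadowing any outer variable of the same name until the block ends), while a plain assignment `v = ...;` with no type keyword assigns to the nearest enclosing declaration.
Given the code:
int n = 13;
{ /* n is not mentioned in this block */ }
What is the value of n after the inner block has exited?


Analyzing scoping rules:
Outer scope: declares n = 13
Inner block: n is neither redeclared nor assigned -> unchanged
After the block -> 13
Result: 13

13


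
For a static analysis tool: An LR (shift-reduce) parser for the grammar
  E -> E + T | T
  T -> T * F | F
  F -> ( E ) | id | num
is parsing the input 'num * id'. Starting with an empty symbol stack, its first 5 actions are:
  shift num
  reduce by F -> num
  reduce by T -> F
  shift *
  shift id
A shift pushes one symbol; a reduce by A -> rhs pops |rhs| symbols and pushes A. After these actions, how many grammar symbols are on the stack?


Tracking the symbol stack through each action:
  Action 1: shift 'num' : push -> stack = [num] (size 1)
  Action 2: reduce by F -> num : pop 1, push F -> stack = [F] (size 1)
  Action 3: reduce by T -> F : pop 1, push T -> stack = [T] (size 1)
  Action 4: shift '*' : push -> stack = [T, *] (size 2)
  Action 5: shift 'id' : push -> stack = [T, *, id] (size 3)
Final stack size: 3

3


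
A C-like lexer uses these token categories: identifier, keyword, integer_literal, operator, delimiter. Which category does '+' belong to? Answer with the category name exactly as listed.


Token: '+'
Checking categories:
  identifier: no
  integer_literal: no
  operator: YES
  keyword: no
  delimiter: no
Category: operator

operator


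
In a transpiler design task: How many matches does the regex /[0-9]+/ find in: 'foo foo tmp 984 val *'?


Pattern: /[0-9]+/ (int literals)
Input: 'foo foo tmp 984 val *'
Scanning for matches:
  Match 1: '984'
Total matches: 1

1


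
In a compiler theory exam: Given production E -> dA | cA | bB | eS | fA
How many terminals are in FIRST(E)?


Production: E -> dA | cA | bB | eS | fA
Examining each alternative for leading terminals:
  E -> dA : first terminal = 'd'
  E -> cA : first terminal = 'c'
  E -> bB : first terminal = 'b'
  E -> eS : first terminal = 'e'
  E -> fA : first terminal = 'f'
FIRST(E) = {b, c, d, e, f}
Count: 5

5


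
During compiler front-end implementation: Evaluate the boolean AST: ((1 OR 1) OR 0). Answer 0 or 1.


Step 1: Evaluate inner node
  1 OR 1 = 1
Step 2: Evaluate root node
  1 OR 0 = 1

1


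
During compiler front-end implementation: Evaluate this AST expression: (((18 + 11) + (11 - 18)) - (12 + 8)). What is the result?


Expression: (((18 + 11) + (11 - 18)) - (12 + 8))
Evaluating step by step:
  18 + 11 = 29
  11 - 18 = -7
  29 + -7 = 22
  12 + 8 = 20
  22 - 20 = 2
Result: 2

2


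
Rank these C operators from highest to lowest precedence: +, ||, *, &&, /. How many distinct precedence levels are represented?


Looking up precedence for each operator:
  + -> precedence 5
  || -> precedence 1
  * -> precedence 6
  && -> precedence 2
  / -> precedence 6
Sorted highest to lowest: *, /, +, &&, ||
Distinct precedence values: [6, 5, 2, 1]
Number of distinct levels: 4

4


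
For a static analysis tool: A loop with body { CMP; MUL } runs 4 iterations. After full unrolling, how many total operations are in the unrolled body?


Loop body operations: CMP, MUL (2 ops per iteration)
Unrolling 4 iterations:
  Iteration 1: CMP, MUL (2 ops)
  Iteration 2: CMP, MUL (2 ops)
  Iteration 3: CMP, MUL (2 ops)
  Iteration 4: CMP, MUL (2 ops)
Total: 4 iterations * 2 ops/iter = 8 operations

8


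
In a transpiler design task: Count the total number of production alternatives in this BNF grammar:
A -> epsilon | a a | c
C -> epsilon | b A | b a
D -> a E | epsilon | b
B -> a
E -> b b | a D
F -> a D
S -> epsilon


Counting alternatives per rule:
  A: 3 alternative(s)
  C: 3 alternative(s)
  D: 3 alternative(s)
  B: 1 alternative(s)
  E: 2 alternative(s)
  F: 1 alternative(s)
  S: 1 alternative(s)
Sum: 3 + 3 + 3 + 1 + 2 + 1 + 1 = 14

14


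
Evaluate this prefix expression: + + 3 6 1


Parsing prefix expression: + + 3 6 1
Step 1: Innermost operation '+ 3 6'
  3 + 6 = 9
Step 2: Outer operation '+ [9] 1'
  9 + 1 = 10

10


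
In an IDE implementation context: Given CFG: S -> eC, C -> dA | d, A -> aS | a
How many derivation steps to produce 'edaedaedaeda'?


Grammar: S -> eC, C -> dA | d, A -> aS | a
Deriving 'edaedaedaeda':
Step 1: S -> eC => eC
Step 2: C -> dA => edA
Step 3: A -> aS => edaS
Step 4: S -> eC => edaeC
Step 5: C -> dA => edaedA
Step 6: A -> aS => edaedaS
Step 7: S -> eC => edaedaeC
Step 8: C -> dA => edaedaedA
Step 9: A -> aS => edaedaedaS
Step 10: S -> eC => edaedaedaeC
Step 11: C -> dA => edaedaedaedA
Step 12: A -> a => edaedaedaeda
Total derivation steps: 12

12


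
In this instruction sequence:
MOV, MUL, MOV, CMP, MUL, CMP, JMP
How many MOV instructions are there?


Scanning instruction sequence for MOV:
  Position 1: MOV <- MATCH
  Position 2: MUL
  Position 3: MOV <- MATCH
  Position 4: CMP
  Position 5: MUL
  Position 6: CMP
  Position 7: JMP
Matches at positions: [1, 3]
Total MOV count: 2

2


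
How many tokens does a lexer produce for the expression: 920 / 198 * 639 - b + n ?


Scanning '920 / 198 * 639 - b + n'
Token 1: '920' -> integer_literal
Token 2: '/' -> operator
Token 3: '198' -> integer_literal
Token 4: '*' -> operator
Token 5: '639' -> integer_literal
Token 6: '-' -> operator
Token 7: 'b' -> identifier
Token 8: '+' -> operator
Token 9: 'n' -> identifier
Total tokens: 9

9


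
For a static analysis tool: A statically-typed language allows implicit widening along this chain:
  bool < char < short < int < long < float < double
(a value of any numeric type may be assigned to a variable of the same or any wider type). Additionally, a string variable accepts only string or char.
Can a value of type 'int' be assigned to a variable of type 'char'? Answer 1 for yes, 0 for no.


Target variable type: char
Source value type: int
Numeric ranks: int=3, char=1
Widening allowed iff rank(source) <= rank(target): 3 <= 1? No
Result: 0

0


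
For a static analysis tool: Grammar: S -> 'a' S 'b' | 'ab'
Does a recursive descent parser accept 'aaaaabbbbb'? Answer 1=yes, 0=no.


Grammar accepts strings of the form a^n b^n (n >= 1)
Word: 'aaaaabbbbb'
Counting: 5 a's and 5 b's
Check: 5 == 5? Yes
Derivation (S -> aSb applied 4 time(s), then S -> ab): S => aSb => aaSbb => aaaSbbb => aaaaSbbbb => aaaaabbbbb
Accepted

1


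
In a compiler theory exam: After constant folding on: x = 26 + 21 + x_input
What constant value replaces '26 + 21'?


Identifying constant sub-expression:
  Original: x = 26 + 21 + x_input
  26 and 21 are both compile-time constants
  Evaluating: 26 + 21 = 47
  After folding: x = 47 + x_input

47


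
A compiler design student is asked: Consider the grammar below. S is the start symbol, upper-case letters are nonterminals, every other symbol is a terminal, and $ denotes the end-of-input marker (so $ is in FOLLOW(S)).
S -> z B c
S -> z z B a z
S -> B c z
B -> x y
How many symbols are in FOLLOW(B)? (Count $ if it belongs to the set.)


S is the start symbol and does not occur in any rule body, so FOLLOW(S) = {$}.
Examining every occurrence of B in a rule body:
  S -> z B c : B is followed by terminal 'c' -> add 'c'
  S -> z z B a z : B is followed by terminal 'a' -> add 'a'
  S -> B c z : B is followed by terminal 'c' -> add 'c' (already in the set)
  B -> x y : B does not occur in the body -> contributes nothing
FOLLOW(B) = {a, c}
Count: 2

2


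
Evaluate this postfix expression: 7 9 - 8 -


Processing tokens left to right:
Push 7, Push 9
Pop 7 and 9, compute 7 - 9 = -2, push -2
Push 8
Pop -2 and 8, compute -2 - 8 = -10, push -10
Stack result: -10

-10


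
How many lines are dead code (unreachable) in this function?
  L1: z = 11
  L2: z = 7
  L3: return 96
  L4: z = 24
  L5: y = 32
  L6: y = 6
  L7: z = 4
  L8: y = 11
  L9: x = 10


Analyzing control flow:
  L1: reachable (before return)
  L2: reachable (before return)
  L3: reachable (return statement)
  L4: DEAD (after return at L3)
  L5: DEAD (after return at L3)
  L6: DEAD (after return at L3)
  L7: DEAD (after return at L3)
  L8: DEAD (after return at L3)
  L9: DEAD (after return at L3)
Return at L3, total lines = 9
Dead lines: L4 through L9
Count: 6

6


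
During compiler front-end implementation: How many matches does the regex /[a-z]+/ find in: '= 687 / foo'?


Pattern: /[a-z]+/ (identifiers)
Input: '= 687 / foo'
Scanning for matches:
  Match 1: 'foo'
Total matches: 1

1


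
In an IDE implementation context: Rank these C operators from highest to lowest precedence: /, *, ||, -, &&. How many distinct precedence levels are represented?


Looking up precedence for each operator:
  / -> precedence 6
  * -> precedence 6
  || -> precedence 1
  - -> precedence 5
  && -> precedence 2
Sorted highest to lowest: /, *, -, &&, ||
Distinct precedence values: [6, 5, 2, 1]
Number of distinct levels: 4

4


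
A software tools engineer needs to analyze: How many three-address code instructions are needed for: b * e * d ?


Expression: b * e * d
Generating three-address code (respecting * over +/- precedence):
  Instruction 1: t1 = b * e
  Instruction 2: t2 = t1 * d
Total instructions: 2

2


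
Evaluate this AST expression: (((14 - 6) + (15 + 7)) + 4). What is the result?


Expression: (((14 - 6) + (15 + 7)) + 4)
Evaluating step by step:
  14 - 6 = 8
  15 + 7 = 22
  8 + 22 = 30
  30 + 4 = 34
Result: 34

34


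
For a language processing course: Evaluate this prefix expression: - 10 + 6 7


Parsing prefix expression: - 10 + 6 7
Step 1: Innermost operation '+ 6 7'
  6 + 7 = 13
Step 2: Outer operation '- 10 [13]'
  10 - 13 = -3

-3


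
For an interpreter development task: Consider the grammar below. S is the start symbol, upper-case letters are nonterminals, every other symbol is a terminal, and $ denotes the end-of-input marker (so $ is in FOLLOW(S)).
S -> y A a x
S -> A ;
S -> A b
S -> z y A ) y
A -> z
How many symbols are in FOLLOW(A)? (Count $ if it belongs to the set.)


S is the start symbol and does not occur in any rule body, so FOLLOW(S) = {$}.
Examining every occurrence of A in a rule body:
  S -> y A a x : A is followed by terminal 'a' -> add 'a'
  S -> A ; : A is followed by terminal ';' -> add ';'
  S -> A b : A is followed by terminal 'b' -> add 'b'
  S -> z y A ) y : A is followed by terminal ')' -> add ')'
  A -> z : A does not occur in the body -> contributes nothing
FOLLOW(A) = {), ;, a, b}
Count: 4

4


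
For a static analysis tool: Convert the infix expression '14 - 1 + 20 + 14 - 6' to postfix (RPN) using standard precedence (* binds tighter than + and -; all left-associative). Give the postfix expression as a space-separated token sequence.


Applying the shunting-yard algorithm:
  Operand 14 -> output
  Push '-' onto operator stack -> op-stack: [-]
  Operand 1 -> output
  See '+' (prec 1); top '-' (prec 1) >= it -> pop '-' to output
  Push '+' onto operator stack -> op-stack: [+]
  Operand 20 -> output
  See '+' (prec 1); top '+' (prec 1) >= it -> pop '+' to output
  Push '+' onto operator stack -> op-stack: [+]
  Operand 14 -> output
  See '-' (prec 1); top '+' (prec 1) >= it -> pop '+' to output
  Push '-' onto operator stack -> op-stack: [-]
  Operand 6 -> output
  End of input: pop '-' to output
Postfix result: 14 1 - 20 + 14 + 6 -

14 1 - 20 + 14 + 6 -


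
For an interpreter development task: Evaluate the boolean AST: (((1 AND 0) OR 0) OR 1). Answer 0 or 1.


Step 1: Evaluate inner node
  1 AND 0 = 0
Step 2: Evaluate next node
  0 OR 0 = 0
Step 3: Evaluate root node
  0 OR 1 = 1

1


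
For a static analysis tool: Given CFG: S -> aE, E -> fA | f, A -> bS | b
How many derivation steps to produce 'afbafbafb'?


Grammar: S -> aE, E -> fA | f, A -> bS | b
Deriving 'afbafbafb':
Step 1: S -> aE => aE
Step 2: E -> fA => afA
Step 3: A -> bS => afbS
Step 4: S -> aE => afbaE
Step 5: E -> fA => afbafA
Step 6: A -> bS => afbafbS
Step 7: S -> aE => afbafbaE
Step 8: E -> fA => afbafbafA
Step 9: A -> b => afbafbafb
Total derivation steps: 9

9


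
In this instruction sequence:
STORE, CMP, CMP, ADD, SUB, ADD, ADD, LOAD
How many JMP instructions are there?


Scanning instruction sequence for JMP:
  Position 1: STORE
  Position 2: CMP
  Position 3: CMP
  Position 4: ADD
  Position 5: SUB
  Position 6: ADD
  Position 7: ADD
  Position 8: LOAD
Matches at positions: []
Total JMP count: 0

0


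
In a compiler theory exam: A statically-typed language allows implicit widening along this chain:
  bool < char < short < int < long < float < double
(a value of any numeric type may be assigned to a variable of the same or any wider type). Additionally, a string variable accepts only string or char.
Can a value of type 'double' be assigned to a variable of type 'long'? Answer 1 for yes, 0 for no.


Target variable type: long
Source value type: double
Numeric ranks: double=6, long=4
Widening allowed iff rank(source) <= rank(target): 6 <= 4? No
Result: 0

0


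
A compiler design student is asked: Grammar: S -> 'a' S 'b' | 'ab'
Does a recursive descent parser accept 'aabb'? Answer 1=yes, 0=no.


Grammar accepts strings of the form a^n b^n (n >= 1)
Word: 'aabb'
Counting: 2 a's and 2 b's
Check: 2 == 2? Yes
Derivation (S -> aSb applied 1 time(s), then S -> ab): S => aSb => aabb
Accepted

1


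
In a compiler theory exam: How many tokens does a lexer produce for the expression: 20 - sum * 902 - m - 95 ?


Scanning '20 - sum * 902 - m - 95'
Token 1: '20' -> integer_literal
Token 2: '-' -> operator
Token 3: 'sum' -> identifier
Token 4: '*' -> operator
Token 5: '902' -> integer_literal
Token 6: '-' -> operator
Token 7: 'm' -> identifier
Token 8: '-' -> operator
Token 9: '95' -> integer_literal
Total tokens: 9

9


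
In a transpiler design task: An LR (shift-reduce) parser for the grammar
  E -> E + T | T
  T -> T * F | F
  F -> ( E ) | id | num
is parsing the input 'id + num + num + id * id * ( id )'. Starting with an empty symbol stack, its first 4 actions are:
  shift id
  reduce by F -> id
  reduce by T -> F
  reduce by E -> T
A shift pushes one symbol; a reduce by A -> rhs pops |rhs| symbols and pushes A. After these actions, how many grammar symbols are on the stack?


Tracking the symbol stack through each action:
  Action 1: shift 'id' : push -> stack = [id] (size 1)
  Action 2: reduce by F -> id : pop 1, push F -> stack = [F] (size 1)
  Action 3: reduce by T -> F : pop 1, push T -> stack = [T] (size 1)
  Action 4: reduce by E -> T : pop 1, push E -> stack = [E] (size 1)
Final stack size: 1

1


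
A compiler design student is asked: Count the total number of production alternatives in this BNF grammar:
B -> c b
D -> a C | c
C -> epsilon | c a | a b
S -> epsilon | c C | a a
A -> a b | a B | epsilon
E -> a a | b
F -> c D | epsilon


Counting alternatives per rule:
  B: 1 alternative(s)
  D: 2 alternative(s)
  C: 3 alternative(s)
  S: 3 alternative(s)
  A: 3 alternative(s)
  E: 2 alternative(s)
  F: 2 alternative(s)
Sum: 1 + 2 + 3 + 3 + 3 + 2 + 2 = 16

16


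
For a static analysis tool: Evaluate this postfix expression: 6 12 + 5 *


Processing tokens left to right:
Push 6, Push 12
Pop 6 and 12, compute 6 + 12 = 18, push 18
Push 5
Pop 18 and 5, compute 18 * 5 = 90, push 90
Stack result: 90

90


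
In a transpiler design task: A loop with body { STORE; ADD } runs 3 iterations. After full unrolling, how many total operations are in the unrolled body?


Loop body operations: STORE, ADD (2 ops per iteration)
Unrolling 3 iterations:
  Iteration 1: STORE, ADD (2 ops)
  Iteration 2: STORE, ADD (2 ops)
  Iteration 3: STORE, ADD (2 ops)
Total: 3 iterations * 2 ops/iter = 6 operations

6


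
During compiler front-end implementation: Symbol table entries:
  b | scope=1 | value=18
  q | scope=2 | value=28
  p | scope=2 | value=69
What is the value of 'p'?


Searching symbol table for 'p':
  b | scope=1 | value=18
  q | scope=2 | value=28
  p | scope=2 | value=69 <- MATCH
Found 'p' at scope 2 with value 69

69


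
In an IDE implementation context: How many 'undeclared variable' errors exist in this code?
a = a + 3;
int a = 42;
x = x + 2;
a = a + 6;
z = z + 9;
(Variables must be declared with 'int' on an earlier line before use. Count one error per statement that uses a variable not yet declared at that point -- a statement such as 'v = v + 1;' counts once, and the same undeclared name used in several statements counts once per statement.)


Scanning code line by line:
  Line 1: use 'a' -> ERROR (undeclared)
  Line 2: declare 'a' -> declared = ['a']
  Line 3: use 'x' -> ERROR (undeclared)
  Line 4: use 'a' -> OK (declared)
  Line 5: use 'z' -> ERROR (undeclared)
Total undeclared variable errors: 3

3


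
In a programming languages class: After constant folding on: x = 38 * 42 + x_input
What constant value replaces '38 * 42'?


Identifying constant sub-expression:
  Original: x = 38 * 42 + x_input
  38 and 42 are both compile-time constants
  Evaluating: 38 * 42 = 1596
  After folding: x = 1596 + x_input

1596


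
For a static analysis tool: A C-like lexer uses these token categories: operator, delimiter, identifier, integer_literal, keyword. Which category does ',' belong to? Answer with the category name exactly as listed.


Token: ','
Checking categories:
  identifier: no
  integer_literal: no
  operator: no
  keyword: no
  delimiter: YES
Category: delimiter

delimiter


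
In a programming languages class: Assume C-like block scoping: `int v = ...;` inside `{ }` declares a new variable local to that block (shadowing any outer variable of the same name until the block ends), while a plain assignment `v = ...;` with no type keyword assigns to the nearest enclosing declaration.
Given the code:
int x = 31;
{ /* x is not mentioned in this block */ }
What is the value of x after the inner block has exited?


Analyzing scoping rules:
Outer scope: declares x = 31
Inner block: x is neither redeclared nor assigned -> unchanged
After the block -> 31
Result: 31

31


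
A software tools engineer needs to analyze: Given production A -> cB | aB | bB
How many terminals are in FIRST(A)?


Production: A -> cB | aB | bB
Examining each alternative for leading terminals:
  A -> cB : first terminal = 'c'
  A -> aB : first terminal = 'a'
  A -> bB : first terminal = 'b'
FIRST(A) = {a, b, c}
Count: 3

3


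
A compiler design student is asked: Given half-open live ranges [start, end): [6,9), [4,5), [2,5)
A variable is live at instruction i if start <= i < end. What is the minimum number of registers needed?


Live ranges:
  Var0: [6, 9)
  Var1: [4, 5)
  Var2: [2, 5)
Sweep-line events (position, delta, active):
  pos=2 start -> active=1
  pos=4 start -> active=2
  pos=5 end -> active=1
  pos=5 end -> active=0
  pos=6 start -> active=1
  pos=9 end -> active=0
Maximum simultaneous active: 2
Minimum registers needed: 2

2


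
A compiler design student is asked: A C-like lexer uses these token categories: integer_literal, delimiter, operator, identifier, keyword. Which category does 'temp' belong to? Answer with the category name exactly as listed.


Token: 'temp'
Checking categories:
  identifier: YES
  integer_literal: no
  operator: no
  keyword: no
  delimiter: no
Category: identifier

identifier


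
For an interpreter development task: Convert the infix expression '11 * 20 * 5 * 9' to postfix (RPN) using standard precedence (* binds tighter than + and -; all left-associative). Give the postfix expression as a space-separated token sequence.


Applying the shunting-yard algorithm:
  Operand 11 -> output
  Push '*' onto operator stack -> op-stack: [*]
  Operand 20 -> output
  See '*' (prec 2); top '*' (prec 2) >= it -> pop '*' to output
  Push '*' onto operator stack -> op-stack: [*]
  Operand 5 -> output
  See '*' (prec 2); top '*' (prec 2) >= it -> pop '*' to output
  Push '*' onto operator stack -> op-stack: [*]
  Operand 9 -> output
  End of input: pop '*' to output
Postfix result: 11 20 * 5 * 9 *

11 20 * 5 * 9 *


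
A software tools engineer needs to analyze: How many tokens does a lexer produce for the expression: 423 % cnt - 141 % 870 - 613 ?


Scanning '423 % cnt - 141 % 870 - 613'
Token 1: '423' -> integer_literal
Token 2: '%' -> operator
Token 3: 'cnt' -> identifier
Token 4: '-' -> operator
Token 5: '141' -> integer_literal
Token 6: '%' -> operator
Token 7: '870' -> integer_literal
Token 8: '-' -> operator
Token 9: '613' -> integer_literal
Total tokens: 9

9


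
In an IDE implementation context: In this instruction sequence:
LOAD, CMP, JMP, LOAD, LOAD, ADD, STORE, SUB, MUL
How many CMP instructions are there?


Scanning instruction sequence for CMP:
  Position 1: LOAD
  Position 2: CMP <- MATCH
  Position 3: JMP
  Position 4: LOAD
  Position 5: LOAD
  Position 6: ADD
  Position 7: STORE
  Position 8: SUB
  Position 9: MUL
Matches at positions: [2]
Total CMP count: 1

1


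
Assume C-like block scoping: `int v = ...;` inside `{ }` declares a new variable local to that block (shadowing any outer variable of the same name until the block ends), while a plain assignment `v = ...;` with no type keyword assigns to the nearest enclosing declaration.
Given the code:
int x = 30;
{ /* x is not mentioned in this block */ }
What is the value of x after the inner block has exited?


Analyzing scoping rules:
Outer scope: declares x = 30
Inner block: x is neither redeclared nor assigned -> unchanged
After the block -> 30
Result: 30

30


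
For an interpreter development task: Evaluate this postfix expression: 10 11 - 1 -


Processing tokens left to right:
Push 10, Push 11
Pop 10 and 11, compute 10 - 11 = -1, push -1
Push 1
Pop -1 and 1, compute -1 - 1 = -2, push -2
Stack result: -2

-2


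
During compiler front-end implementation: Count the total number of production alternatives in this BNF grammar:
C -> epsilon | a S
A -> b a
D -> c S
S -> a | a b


Counting alternatives per rule:
  C: 2 alternative(s)
  A: 1 alternative(s)
  D: 1 alternative(s)
  S: 2 alternative(s)
Sum: 2 + 1 + 1 + 2 = 6

6


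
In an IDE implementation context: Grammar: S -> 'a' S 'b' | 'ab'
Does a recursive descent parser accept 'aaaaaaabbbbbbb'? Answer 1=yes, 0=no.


Grammar accepts strings of the form a^n b^n (n >= 1)
Word: 'aaaaaaabbbbbbb'
Counting: 7 a's and 7 b's
Check: 7 == 7? Yes
Derivation (S -> aSb applied 6 time(s), then S -> ab): S => aSb => aaSbb => aaaSbbb => aaaaSbbbb => aaaaaSbbbbb => aaaaaaSbbbbbb => aaaaaaabbbbbbb
Accepted

1


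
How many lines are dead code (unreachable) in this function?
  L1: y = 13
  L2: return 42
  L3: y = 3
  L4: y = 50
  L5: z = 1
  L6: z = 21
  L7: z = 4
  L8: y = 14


Analyzing control flow:
  L1: reachable (before return)
  L2: reachable (return statement)
  L3: DEAD (after return at L2)
  L4: DEAD (after return at L2)
  L5: DEAD (after return at L2)
  L6: DEAD (after return at L2)
  L7: DEAD (after return at L2)
  L8: DEAD (after return at L2)
Return at L2, total lines = 8
Dead lines: L3 through L8
Count: 6

6


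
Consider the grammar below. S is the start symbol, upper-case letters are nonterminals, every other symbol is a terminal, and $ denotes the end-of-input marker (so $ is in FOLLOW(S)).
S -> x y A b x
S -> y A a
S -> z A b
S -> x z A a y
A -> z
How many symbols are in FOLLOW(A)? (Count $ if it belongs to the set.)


S is the start symbol and does not occur in any rule body, so FOLLOW(S) = {$}.
Examining every occurrence of A in a rule body:
  S -> x y A b x : A is followed by terminal 'b' -> add 'b'
  S -> y A a : A is followed by terminal 'a' -> add 'a'
  S -> z A b : A is followed by terminal 'b' -> add 'b' (already in the set)
  S -> x z A a y : A is followed by terminal 'a' -> add 'a' (already in the set)
  A -> z : A does not occur in the body -> contributes nothing
FOLLOW(A) = {a, b}
Count: 2

2


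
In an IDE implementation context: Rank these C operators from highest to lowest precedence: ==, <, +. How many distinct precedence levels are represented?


Looking up precedence for each operator:
  == -> precedence 3
  < -> precedence 4
  + -> precedence 5
Sorted highest to lowest: +, <, ==
Distinct precedence values: [5, 4, 3]
Number of distinct levels: 3

3


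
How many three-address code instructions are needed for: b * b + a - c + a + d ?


Expression: b * b + a - c + a + d
Generating three-address code (respecting * over +/- precedence):
  Instruction 1: t1 = b * b
  Instruction 2: t2 = t1 + a
  Instruction 3: t3 = t2 - c
  Instruction 4: t4 = t3 + a
  Instruction 5: t5 = t4 + d
Total instructions: 5

5


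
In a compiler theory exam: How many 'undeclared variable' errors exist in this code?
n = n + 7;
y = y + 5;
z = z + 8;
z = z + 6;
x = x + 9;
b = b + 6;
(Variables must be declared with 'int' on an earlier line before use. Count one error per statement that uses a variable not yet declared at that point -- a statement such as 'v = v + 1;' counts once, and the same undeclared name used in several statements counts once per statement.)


Scanning code line by line:
  Line 1: use 'n' -> ERROR (undeclared)
  Line 2: use 'y' -> ERROR (undeclared)
  Line 3: use 'z' -> ERROR (undeclared)
  Line 4: use 'z' -> ERROR (undeclared)
  Line 5: use 'x' -> ERROR (undeclared)
  Line 6: use 'b' -> ERROR (undeclared)
Total undeclared variable errors: 6

6


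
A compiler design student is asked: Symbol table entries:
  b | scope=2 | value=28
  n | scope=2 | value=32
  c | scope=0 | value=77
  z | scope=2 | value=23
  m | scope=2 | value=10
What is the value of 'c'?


Searching symbol table for 'c':
  b | scope=2 | value=28
  n | scope=2 | value=32
  c | scope=0 | value=77 <- MATCH
  z | scope=2 | value=23
  m | scope=2 | value=10
Found 'c' at scope 0 with value 77

77


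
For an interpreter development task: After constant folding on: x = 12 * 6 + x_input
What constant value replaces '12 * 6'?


Identifying constant sub-expression:
  Original: x = 12 * 6 + x_input
  12 and 6 are both compile-time constants
  Evaluating: 12 * 6 = 72
  After folding: x = 72 + x_input

72


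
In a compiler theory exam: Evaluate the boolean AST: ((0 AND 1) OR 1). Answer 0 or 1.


Step 1: Evaluate inner node
  0 AND 1 = 0
Step 2: Evaluate root node
  0 OR 1 = 1

1


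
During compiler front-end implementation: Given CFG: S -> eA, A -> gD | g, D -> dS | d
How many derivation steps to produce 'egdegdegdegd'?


Grammar: S -> eA, A -> gD | g, D -> dS | d
Deriving 'egdegdegdegd':
Step 1: S -> eA => eA
Step 2: A -> gD => egD
Step 3: D -> dS => egdS
Step 4: S -> eA => egdeA
Step 5: A -> gD => egdegD
Step 6: D -> dS => egdegdS
Step 7: S -> eA => egdegdeA
Step 8: A -> gD => egdegdegD
Step 9: D -> dS => egdegdegdS
Step 10: S -> eA => egdegdegdeA
Step 11: A -> gD => egdegdegdegD
Step 12: D -> d => egdegdegdegd
Total derivation steps: 12

12


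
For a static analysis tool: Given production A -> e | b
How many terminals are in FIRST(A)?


Production: A -> e | b
Examining each alternative for leading terminals:
  A -> e : first terminal = 'e'
  A -> b : first terminal = 'b'
FIRST(A) = {b, e}
Count: 2

2


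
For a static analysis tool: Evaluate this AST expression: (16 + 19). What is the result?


Expression: (16 + 19)
Evaluating step by step:
  16 + 19 = 35
Result: 35

35


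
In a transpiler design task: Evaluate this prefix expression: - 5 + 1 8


Parsing prefix expression: - 5 + 1 8
Step 1: Innermost operation '+ 1 8'
  1 + 8 = 9
Step 2: Outer operation '- 5 [9]'
  5 - 9 = -4

-4


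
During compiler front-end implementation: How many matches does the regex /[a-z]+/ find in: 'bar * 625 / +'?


Pattern: /[a-z]+/ (identifiers)
Input: 'bar * 625 / +'
Scanning for matches:
  Match 1: 'bar'
Total matches: 1

1


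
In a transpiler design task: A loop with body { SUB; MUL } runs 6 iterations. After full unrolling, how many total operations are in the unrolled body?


Loop body operations: SUB, MUL (2 ops per iteration)
Unrolling 6 iterations:
  Iteration 1: SUB, MUL (2 ops)
  Iteration 2: SUB, MUL (2 ops)
  Iteration 3: SUB, MUL (2 ops)
  Iteration 4: SUB, MUL (2 ops)
  Iteration 5: SUB, MUL (2 ops)
  Iteration 6: SUB, MUL (2 ops)
Total: 6 iterations * 2 ops/iter = 12 operations

12


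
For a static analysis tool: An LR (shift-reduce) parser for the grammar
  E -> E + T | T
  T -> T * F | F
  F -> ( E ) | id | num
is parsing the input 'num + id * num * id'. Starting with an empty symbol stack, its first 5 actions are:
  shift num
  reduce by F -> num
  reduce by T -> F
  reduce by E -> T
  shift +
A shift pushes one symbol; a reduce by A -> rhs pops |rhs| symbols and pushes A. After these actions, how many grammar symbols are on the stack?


Tracking the symbol stack through each action:
  Action 1: shift 'num' : push -> stack = [num] (size 1)
  Action 2: reduce by F -> num : pop 1, push F -> stack = [F] (size 1)
  Action 3: reduce by T -> F : pop 1, push T -> stack = [T] (size 1)
  Action 4: reduce by E -> T : pop 1, push E -> stack = [E] (size 1)
  Action 5: shift '+' : push -> stack = [E, +] (size 2)
Final stack size: 2

2


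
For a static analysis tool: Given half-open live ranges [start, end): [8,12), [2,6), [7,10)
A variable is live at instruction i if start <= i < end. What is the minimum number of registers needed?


Live ranges:
  Var0: [8, 12)
  Var1: [2, 6)
  Var2: [7, 10)
Sweep-line events (position, delta, active):
  pos=2 start -> active=1
  pos=6 end -> active=0
  pos=7 start -> active=1
  pos=8 start -> active=2
  pos=10 end -> active=1
  pos=12 end -> active=0
Maximum simultaneous active: 2
Minimum registers needed: 2

2


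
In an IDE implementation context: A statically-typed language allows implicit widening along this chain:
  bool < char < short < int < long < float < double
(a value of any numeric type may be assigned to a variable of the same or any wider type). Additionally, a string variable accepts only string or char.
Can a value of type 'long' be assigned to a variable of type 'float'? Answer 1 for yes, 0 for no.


Target variable type: float
Source value type: long
Numeric ranks: long=4, float=5
Widening allowed iff rank(source) <= rank(target): 4 <= 5? Yes
Result: 1

1


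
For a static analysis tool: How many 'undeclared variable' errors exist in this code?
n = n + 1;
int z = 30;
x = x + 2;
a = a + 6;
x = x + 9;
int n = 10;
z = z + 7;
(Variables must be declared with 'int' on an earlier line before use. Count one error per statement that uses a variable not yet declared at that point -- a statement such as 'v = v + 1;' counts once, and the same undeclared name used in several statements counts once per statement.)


Scanning code line by line:
  Line 1: use 'n' -> ERROR (undeclared)
  Line 2: declare 'z' -> declared = ['z']
  Line 3: use 'x' -> ERROR (undeclared)
  Line 4: use 'a' -> ERROR (undeclared)
  Line 5: use 'x' -> ERROR (undeclared)
  Line 6: declare 'n' -> declared = ['n', 'z']
  Line 7: use 'z' -> OK (declared)
Total undeclared variable errors: 4

4


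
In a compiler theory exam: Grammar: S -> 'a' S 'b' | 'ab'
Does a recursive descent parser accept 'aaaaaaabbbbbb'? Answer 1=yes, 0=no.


Grammar accepts strings of the form a^n b^n (n >= 1)
Word: 'aaaaaaabbbbbb'
Counting: 7 a's and 6 b's
Check: 7 == 6? No
Mismatch: a-count != b-count
Rejected

0


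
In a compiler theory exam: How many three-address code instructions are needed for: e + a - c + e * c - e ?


Expression: e + a - c + e * c - e
Generating three-address code (respecting * over +/- precedence):
  Instruction 1: t1 = e * c
  Instruction 2: t2 = e + a
  Instruction 3: t3 = t2 - c
  Instruction 4: t4 = t3 + t1
  Instruction 5: t5 = t4 - e
Total instructions: 5

5


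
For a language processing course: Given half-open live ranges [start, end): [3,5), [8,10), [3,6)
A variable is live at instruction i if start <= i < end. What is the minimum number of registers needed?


Live ranges:
  Var0: [3, 5)
  Var1: [8, 10)
  Var2: [3, 6)
Sweep-line events (position, delta, active):
  pos=3 start -> active=1
  pos=3 start -> active=2
  pos=5 end -> active=1
  pos=6 end -> active=0
  pos=8 start -> active=1
  pos=10 end -> active=0
Maximum simultaneous active: 2
Minimum registers needed: 2

2


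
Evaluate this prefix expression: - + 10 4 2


Parsing prefix expression: - + 10 4 2
Step 1: Innermost operation '+ 10 4'
  10 + 4 = 14
Step 2: Outer operation '- [14] 2'
  14 - 2 = 12

12


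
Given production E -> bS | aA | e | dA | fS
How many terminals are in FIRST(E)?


Production: E -> bS | aA | e | dA | fS
Examining each alternative for leading terminals:
  E -> bS : first terminal = 'b'
  E -> aA : first terminal = 'a'
  E -> e : first terminal = 'e'
  E -> dA : first terminal = 'd'
  E -> fS : first terminal = 'f'
FIRST(E) = {a, b, d, e, f}
Count: 5

5


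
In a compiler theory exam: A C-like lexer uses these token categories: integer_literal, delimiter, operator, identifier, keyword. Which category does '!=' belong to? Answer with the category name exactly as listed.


Token: '!='
Checking categories:
  identifier: no
  integer_literal: no
  operator: YES
  keyword: no
  delimiter: no
Category: operator

operator


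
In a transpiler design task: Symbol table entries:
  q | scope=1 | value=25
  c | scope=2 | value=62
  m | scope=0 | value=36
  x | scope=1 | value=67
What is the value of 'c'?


Searching symbol table for 'c':
  q | scope=1 | value=25
  c | scope=2 | value=62 <- MATCH
  m | scope=0 | value=36
  x | scope=1 | value=67
Found 'c' at scope 2 with value 62

62


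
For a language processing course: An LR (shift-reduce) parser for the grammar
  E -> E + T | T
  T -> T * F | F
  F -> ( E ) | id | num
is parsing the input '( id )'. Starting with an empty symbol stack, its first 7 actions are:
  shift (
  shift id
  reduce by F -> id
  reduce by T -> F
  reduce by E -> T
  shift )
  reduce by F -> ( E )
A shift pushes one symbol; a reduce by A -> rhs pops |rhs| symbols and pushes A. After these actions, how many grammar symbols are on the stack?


Tracking the symbol stack through each action:
  Action 1: shift '(' : push -> stack = [(] (size 1)
  Action 2: shift 'id' : push -> stack = [(, id] (size 2)
  Action 3: reduce by F -> id : pop 1, push F -> stack = [(, F] (size 2)
  Action 4: reduce by T -> F : pop 1, push T -> stack = [(, T] (size 2)
  Action 5: reduce by E -> T : pop 1, push E -> stack = [(, E] (size 2)
  Action 6: shift ')' : push -> stack = [(, E, )] (size 3)
  Action 7: reduce by F -> ( E ) : pop 3, push F -> stack = [F] (size 1)
Final stack size: 1

1


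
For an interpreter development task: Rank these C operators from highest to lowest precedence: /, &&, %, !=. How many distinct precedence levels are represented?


Looking up precedence for each operator:
  / -> precedence 6
  && -> precedence 2
  % -> precedence 6
  != -> precedence 3
Sorted highest to lowest: /, %, !=, &&
Distinct precedence values: [6, 3, 2]
Number of distinct levels: 3

3


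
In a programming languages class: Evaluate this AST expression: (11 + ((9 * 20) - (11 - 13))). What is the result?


Expression: (11 + ((9 * 20) - (11 - 13)))
Evaluating step by step:
  9 * 20 = 180
  11 - 13 = -2
  180 - -2 = 182
  11 + 182 = 193
Result: 193

193


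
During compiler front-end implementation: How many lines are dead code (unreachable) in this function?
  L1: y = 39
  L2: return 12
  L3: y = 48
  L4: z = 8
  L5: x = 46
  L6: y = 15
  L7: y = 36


Analyzing control flow:
  L1: reachable (before return)
  L2: reachable (return statement)
  L3: DEAD (after return at L2)
  L4: DEAD (after return at L2)
  L5: DEAD (after return at L2)
  L6: DEAD (after return at L2)
  L7: DEAD (after return at L2)
Return at L2, total lines = 7
Dead lines: L3 through L7
Count: 5

5


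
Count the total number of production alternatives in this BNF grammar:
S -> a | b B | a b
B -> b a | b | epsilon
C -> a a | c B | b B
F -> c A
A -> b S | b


Counting alternatives per rule:
  S: 3 alternative(s)
  B: 3 alternative(s)
  C: 3 alternative(s)
  F: 1 alternative(s)
  A: 2 alternative(s)
Sum: 3 + 3 + 3 + 1 + 2 = 12

12


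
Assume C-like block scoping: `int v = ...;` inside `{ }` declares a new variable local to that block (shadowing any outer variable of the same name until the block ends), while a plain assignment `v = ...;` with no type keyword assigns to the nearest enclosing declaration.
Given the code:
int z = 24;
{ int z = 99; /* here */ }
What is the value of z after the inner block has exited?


Analyzing scoping rules:
Outer scope: declares z = 24
Inner block: 'int z = 99;' declares a NEW z that shadows the outer one
When the block exits the inner z goes out of scope; the outer z was never modified -> 24
Result: 24

24
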